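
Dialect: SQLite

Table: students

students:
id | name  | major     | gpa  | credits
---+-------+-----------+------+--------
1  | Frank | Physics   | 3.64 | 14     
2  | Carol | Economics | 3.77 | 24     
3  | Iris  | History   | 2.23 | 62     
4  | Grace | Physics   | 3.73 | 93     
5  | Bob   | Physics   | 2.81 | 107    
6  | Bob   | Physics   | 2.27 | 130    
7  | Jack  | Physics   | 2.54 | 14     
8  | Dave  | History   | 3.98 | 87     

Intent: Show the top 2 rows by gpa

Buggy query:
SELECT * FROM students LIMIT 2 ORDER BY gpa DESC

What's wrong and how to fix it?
Bug: LIMIT must come after ORDER BY

Fix: Swap the clauses: ORDER BY first, then LIMIT

Corrected query:
SELECT * FROM students ORDER BY gpa DESC LIMIT 2

Result:
id | name  | major     | gpa  | credits
---+-------+-----------+------+--------
8  | Dave  | History   | 3.98 | 87     
2  | Carol | Economics | 3.77 | 24     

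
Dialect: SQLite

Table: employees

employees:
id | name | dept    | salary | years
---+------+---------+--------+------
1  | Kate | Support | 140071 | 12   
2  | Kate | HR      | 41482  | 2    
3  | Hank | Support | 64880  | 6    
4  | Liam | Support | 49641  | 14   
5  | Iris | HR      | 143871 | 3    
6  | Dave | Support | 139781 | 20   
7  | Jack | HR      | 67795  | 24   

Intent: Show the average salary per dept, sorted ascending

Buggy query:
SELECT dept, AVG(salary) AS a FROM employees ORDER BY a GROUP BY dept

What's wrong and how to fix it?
Bug: ORDER BY appears before GROUP BY; SQL clause order requires GROUP BY first

Fix: Move ORDER BY to the end, after GROUP BY

Corrected query:
SELECT dept, AVG(salary) AS a FROM employees GROUP BY dept ORDER BY a

Result:
dept    | a           
--------+-------------
HR      | 84382.666667
Support | 98593.25    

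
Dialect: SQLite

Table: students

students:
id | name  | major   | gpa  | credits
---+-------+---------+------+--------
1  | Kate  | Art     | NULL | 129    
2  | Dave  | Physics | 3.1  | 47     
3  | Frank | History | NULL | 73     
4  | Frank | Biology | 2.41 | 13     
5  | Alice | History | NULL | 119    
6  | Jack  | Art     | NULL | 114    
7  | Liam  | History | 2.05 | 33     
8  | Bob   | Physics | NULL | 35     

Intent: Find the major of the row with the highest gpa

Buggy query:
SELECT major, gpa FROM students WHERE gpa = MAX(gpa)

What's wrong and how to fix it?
Bug: MAX(gpa) is an aggregate and cannot be used directly in WHERE

Fix: Use a subquery: WHERE gpa = (SELECT MAX(gpa) FROM students)

Corrected query:
SELECT major, gpa FROM students WHERE gpa = (SELECT MAX(gpa) FROM students)

Result:
major   | gpa
--------+----
Physics | 3.1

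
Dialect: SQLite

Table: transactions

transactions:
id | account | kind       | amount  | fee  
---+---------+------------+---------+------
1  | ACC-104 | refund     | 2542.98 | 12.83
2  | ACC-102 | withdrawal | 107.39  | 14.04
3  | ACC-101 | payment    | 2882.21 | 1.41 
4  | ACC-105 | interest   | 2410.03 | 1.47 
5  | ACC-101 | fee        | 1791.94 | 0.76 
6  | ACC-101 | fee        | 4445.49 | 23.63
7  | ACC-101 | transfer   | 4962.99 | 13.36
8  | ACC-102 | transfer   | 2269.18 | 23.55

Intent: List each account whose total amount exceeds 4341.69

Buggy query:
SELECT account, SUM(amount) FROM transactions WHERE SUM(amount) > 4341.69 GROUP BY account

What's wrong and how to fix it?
Bug: Aggregate functions cannot appear in a WHERE clause

Fix: Move the aggregate condition to a HAVING clause

Corrected query:
SELECT account, SUM(amount) FROM transactions GROUP BY account HAVING SUM(amount) > 4341.69

Result:
account | SUM(amount)
--------+------------
ACC-101 | 14082.63   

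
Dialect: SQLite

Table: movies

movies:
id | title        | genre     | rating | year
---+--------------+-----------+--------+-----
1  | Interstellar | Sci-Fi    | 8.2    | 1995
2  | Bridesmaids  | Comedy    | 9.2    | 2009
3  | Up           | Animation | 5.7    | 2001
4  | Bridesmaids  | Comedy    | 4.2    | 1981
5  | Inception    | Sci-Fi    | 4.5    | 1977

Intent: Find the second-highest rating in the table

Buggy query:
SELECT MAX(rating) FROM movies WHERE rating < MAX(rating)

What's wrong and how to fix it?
Bug: MAX(rating) on the right of the comparison is an aggregate-in-WHERE error

Fix: Compute the overall MAX in a subquery, then take MAX of rows below it

Corrected query:
SELECT MAX(rating) FROM movies WHERE rating < (SELECT MAX(rating) FROM movies)

Result:
MAX(rating)
-----------
8.2        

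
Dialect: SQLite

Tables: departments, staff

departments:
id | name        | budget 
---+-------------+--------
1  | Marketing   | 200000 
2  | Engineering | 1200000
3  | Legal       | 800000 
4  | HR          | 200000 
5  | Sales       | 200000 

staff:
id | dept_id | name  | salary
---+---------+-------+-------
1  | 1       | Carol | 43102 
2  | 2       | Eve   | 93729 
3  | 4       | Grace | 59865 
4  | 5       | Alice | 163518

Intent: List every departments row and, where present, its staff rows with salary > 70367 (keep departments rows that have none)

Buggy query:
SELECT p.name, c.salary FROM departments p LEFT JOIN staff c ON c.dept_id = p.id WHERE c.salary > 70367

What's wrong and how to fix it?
Bug: Filtering c.salary in WHERE discards the NULL rows produced by LEFT JOIN, turning it into an inner join

Fix: Move the right-table condition into the ON clause so unmatched parents are kept

Corrected query:
SELECT p.name, c.salary FROM departments p LEFT JOIN staff c ON c.dept_id = p.id AND c.salary > 70367

Result:
name        | salary
------------+-------
Marketing   | NULL  
Engineering | 93729 
Legal       | NULL  
HR          | NULL  
Sales       | 163518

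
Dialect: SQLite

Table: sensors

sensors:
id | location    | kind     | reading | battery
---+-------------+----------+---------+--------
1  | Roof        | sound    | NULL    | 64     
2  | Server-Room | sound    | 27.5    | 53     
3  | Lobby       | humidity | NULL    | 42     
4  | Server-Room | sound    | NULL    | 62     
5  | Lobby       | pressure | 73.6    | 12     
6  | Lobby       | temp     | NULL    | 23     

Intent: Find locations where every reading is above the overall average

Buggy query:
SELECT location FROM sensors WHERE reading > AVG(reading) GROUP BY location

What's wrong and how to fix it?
Bug: AVG() is an aggregate; it can't sit directly in WHERE

Fix: Use a subquery for AVG and a HAVING MIN(...) filter so the condition holds for every row in the group

Corrected query:
SELECT location FROM sensors GROUP BY location HAVING MIN(reading) > (SELECT AVG(reading) FROM sensors)

Result:
location
--------
Lobby   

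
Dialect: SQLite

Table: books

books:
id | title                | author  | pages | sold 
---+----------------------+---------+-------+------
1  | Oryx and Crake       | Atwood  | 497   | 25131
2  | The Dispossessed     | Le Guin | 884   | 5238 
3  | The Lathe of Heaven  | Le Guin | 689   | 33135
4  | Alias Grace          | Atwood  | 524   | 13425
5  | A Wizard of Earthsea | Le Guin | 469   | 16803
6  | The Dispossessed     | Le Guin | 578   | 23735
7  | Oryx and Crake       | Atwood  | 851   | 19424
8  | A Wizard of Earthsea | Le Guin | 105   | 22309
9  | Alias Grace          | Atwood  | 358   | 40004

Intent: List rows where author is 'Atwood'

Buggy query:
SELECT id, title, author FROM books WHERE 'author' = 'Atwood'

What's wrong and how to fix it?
Bug: 'author' in single quotes is a string literal, not the column; the comparison is literal-vs-literal and never true

Fix: Remove the quotes around the column name (or use double quotes for an identifier)

Corrected query:
SELECT id, title, author FROM books WHERE author = 'Atwood'

Result:
id | title          | author
---+----------------+-------
1  | Oryx and Crake | Atwood
4  | Alias Grace    | Atwood
7  | Oryx and Crake | Atwood
9  | Alias Grace    | Atwood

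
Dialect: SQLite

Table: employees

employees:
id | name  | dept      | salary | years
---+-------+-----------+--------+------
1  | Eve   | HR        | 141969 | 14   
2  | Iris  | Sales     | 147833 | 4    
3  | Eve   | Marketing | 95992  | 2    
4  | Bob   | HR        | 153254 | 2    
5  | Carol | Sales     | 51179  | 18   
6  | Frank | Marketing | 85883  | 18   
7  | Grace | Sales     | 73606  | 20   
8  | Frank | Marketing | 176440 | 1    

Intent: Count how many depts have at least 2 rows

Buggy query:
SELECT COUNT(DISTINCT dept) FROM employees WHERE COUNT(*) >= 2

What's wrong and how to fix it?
Bug: COUNT(*) cannot appear in WHERE; the per-group count doesn't exist yet

Fix: Group first with HAVING COUNT(*) >= 2, then COUNT the resulting groups

Corrected query:
SELECT COUNT(*) FROM (SELECT dept FROM employees GROUP BY dept HAVING COUNT(*) >= 2)

Result:
COUNT(*)
--------
3       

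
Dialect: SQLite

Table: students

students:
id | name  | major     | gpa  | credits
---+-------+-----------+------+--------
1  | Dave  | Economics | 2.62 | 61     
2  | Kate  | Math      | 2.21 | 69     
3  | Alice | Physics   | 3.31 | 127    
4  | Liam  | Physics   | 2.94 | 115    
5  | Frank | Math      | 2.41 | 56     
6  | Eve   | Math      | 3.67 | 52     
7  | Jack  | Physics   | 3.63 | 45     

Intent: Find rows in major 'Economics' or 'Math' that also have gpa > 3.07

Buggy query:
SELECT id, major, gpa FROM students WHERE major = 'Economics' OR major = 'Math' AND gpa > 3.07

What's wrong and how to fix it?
Bug: Without parentheses, AND is evaluated before OR, so the gpa filter only applies to the 'Math' branch

Fix: Add parentheses around the OR so the AND applies to both alternatives

Corrected query:
SELECT id, major, gpa FROM students WHERE (major = 'Economics' OR major = 'Math') AND gpa > 3.07

Result:
id | major | gpa 
---+-------+-----
6  | Math  | 3.67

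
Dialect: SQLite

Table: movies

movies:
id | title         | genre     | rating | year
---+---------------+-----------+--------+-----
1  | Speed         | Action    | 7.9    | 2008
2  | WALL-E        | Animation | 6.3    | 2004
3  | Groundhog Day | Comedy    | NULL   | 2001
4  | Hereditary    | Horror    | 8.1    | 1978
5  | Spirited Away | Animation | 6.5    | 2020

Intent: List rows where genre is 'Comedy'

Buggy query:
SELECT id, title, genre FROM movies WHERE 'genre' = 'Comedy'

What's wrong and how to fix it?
Bug: Single quotes denote string literals in SQL; the column name is being compared as a constant string

Fix: Reference the column as genre without single quotes

Corrected query:
SELECT id, title, genre FROM movies WHERE genre = 'Comedy'

Result:
id | title         | genre 
---+---------------+-------
3  | Groundhog Day | Comedy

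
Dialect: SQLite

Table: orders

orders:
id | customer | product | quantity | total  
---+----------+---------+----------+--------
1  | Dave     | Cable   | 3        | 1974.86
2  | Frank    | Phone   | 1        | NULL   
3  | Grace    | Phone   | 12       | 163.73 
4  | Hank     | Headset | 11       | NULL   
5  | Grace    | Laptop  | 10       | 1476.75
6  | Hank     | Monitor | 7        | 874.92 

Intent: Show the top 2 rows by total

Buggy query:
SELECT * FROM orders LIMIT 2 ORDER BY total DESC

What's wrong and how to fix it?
Bug: ORDER BY cannot follow LIMIT; LIMIT is the final clause

Fix: Sort with ORDER BY, then apply LIMIT

Corrected query:
SELECT * FROM orders ORDER BY total DESC LIMIT 2

Result:
id | customer | product | quantity | total  
---+----------+---------+----------+--------
1  | Dave     | Cable   | 3        | 1974.86
5  | Grace    | Laptop  | 10       | 1476.75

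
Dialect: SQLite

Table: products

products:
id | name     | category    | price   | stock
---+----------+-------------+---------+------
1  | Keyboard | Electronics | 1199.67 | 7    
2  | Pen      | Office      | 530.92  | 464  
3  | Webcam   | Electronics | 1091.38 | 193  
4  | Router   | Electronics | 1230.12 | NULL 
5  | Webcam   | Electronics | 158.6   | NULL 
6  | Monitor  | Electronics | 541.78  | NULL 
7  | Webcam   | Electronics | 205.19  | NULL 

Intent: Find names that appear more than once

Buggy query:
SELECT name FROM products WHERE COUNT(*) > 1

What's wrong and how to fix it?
Bug: WHERE can't reference COUNT(*); aggregates are computed after WHERE

Fix: Group first, then use HAVING for the count condition

Corrected query:
SELECT name FROM products GROUP BY name HAVING COUNT(*) > 1

Result:
name  
------
Webcam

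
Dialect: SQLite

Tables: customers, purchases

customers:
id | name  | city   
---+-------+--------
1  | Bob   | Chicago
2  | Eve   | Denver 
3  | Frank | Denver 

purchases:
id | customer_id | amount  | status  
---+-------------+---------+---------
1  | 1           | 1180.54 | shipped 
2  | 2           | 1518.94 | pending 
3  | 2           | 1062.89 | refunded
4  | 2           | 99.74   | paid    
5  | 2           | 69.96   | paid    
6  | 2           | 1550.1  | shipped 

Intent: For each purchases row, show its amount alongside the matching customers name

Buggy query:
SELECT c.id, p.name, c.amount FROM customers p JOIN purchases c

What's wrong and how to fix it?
Bug: JOIN with no ON clause produces a cartesian product; every purchases row pairs with every customers row

Fix: Add ON c.customer_id = p.id to the JOIN

Corrected query:
SELECT c.id, p.name, c.amount FROM customers p JOIN purchases c ON c.customer_id = p.id

Result:
id | name | amount 
---+------+--------
1  | Bob  | 1180.54
2  | Eve  | 1518.94
3  | Eve  | 1062.89
4  | Eve  | 99.74  
5  | Eve  | 69.96  
6  | Eve  | 1550.1 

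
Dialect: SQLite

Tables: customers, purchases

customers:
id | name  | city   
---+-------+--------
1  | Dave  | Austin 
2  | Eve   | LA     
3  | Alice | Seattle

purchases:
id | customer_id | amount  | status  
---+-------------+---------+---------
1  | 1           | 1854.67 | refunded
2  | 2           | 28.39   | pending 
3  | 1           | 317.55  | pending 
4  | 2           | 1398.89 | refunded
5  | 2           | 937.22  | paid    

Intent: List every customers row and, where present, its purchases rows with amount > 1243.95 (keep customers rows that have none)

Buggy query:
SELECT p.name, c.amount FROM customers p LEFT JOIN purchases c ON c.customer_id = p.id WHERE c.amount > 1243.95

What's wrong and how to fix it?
Bug: Filtering c.amount in WHERE discards the NULL rows produced by LEFT JOIN, turning it into an inner join

Fix: Put 'c.amount > 1243.95' in the JOIN's ON clause instead of WHERE

Corrected query:
SELECT p.name, c.amount FROM customers p LEFT JOIN purchases c ON c.customer_id = p.id AND c.amount > 1243.95

Result:
name  | amount 
------+--------
Dave  | 1854.67
Eve   | 1398.89
Alice | NULL   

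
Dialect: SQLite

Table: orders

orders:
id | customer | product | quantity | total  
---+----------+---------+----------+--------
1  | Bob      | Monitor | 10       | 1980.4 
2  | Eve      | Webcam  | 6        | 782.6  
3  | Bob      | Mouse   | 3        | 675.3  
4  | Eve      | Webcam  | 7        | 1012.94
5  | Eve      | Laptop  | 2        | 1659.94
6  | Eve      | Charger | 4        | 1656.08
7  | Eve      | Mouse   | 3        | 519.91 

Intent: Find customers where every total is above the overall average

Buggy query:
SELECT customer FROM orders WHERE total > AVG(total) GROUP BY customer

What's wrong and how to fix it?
Bug: WHERE evaluates per row before aggregation, so AVG() is unavailable

Fix: Compute the overall average in a scalar subquery and compare each group's MIN against it in HAVING

Corrected query:
SELECT customer FROM orders GROUP BY customer HAVING MIN(total) > (SELECT AVG(total) FROM orders)

Result:
(no rows)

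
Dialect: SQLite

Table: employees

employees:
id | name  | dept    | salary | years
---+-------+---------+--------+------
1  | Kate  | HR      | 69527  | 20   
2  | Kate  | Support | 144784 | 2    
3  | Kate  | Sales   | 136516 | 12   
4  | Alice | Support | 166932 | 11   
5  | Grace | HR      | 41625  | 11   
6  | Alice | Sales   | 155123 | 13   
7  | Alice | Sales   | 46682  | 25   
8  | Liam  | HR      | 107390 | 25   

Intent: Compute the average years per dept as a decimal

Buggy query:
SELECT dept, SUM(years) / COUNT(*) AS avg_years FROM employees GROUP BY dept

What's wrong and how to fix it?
Bug: SUM(years) and COUNT(*) are both integers; the division truncates the fractional part

Fix: Multiply by 1.0 (or CAST to REAL) to force floating-point division

Corrected query:
SELECT dept, SUM(years) * 1.0 / COUNT(*) AS avg_years FROM employees GROUP BY dept

Result:
dept    | avg_years
--------+----------
HR      | 18.666667
Sales   | 16.666667
Support | 6.5      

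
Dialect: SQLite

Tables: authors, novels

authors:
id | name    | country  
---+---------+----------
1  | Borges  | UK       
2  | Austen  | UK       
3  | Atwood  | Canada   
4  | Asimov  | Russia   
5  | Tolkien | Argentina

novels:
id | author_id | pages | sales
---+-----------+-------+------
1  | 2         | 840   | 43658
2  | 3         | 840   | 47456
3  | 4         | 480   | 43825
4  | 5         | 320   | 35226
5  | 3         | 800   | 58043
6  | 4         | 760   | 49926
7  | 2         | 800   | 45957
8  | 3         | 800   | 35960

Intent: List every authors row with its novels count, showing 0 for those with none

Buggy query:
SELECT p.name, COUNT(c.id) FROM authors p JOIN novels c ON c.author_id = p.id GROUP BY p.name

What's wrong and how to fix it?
Bug: INNER JOIN drops authors rows that have no matching novels rows

Fix: Switch to LEFT JOIN to retain unmatched parent rows

Corrected query:
SELECT p.name, COUNT(c.id) FROM authors p LEFT JOIN novels c ON c.author_id = p.id GROUP BY p.name

Result:
name    | COUNT(c.id)
--------+------------
Asimov  | 2          
Atwood  | 3          
Austen  | 2          
Borges  | 0          
Tolkien | 1          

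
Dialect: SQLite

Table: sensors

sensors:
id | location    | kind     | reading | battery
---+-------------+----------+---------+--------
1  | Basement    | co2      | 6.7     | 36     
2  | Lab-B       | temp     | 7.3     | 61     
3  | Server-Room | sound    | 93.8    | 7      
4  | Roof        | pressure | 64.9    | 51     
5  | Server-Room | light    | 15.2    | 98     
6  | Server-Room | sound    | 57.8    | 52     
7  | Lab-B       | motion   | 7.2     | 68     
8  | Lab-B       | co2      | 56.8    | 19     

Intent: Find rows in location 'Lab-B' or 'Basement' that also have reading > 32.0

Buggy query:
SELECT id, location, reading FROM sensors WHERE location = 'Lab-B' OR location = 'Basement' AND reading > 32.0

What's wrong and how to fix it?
Bug: Without parentheses, AND is evaluated before OR, so the reading filter only applies to the 'Basement' branch

Fix: Add parentheses around the OR so the AND applies to both alternatives

Corrected query:
SELECT id, location, reading FROM sensors WHERE (location = 'Lab-B' OR location = 'Basement') AND reading > 32.0

Result:
id | location | reading
---+----------+--------
8  | Lab-B    | 56.8   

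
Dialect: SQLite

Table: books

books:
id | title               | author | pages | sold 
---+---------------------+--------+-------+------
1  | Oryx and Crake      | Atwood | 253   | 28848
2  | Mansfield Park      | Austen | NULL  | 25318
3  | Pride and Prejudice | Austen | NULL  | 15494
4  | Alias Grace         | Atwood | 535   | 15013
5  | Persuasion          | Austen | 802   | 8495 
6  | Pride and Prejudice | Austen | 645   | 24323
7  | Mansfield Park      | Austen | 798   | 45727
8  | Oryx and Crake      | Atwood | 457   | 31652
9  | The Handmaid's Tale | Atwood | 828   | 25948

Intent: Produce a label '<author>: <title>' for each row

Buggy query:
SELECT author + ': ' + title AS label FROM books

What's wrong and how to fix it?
Bug: SQLite uses || for string concatenation; + coerces text to numbers (yielding 0)

Fix: Use the || operator for string concatenation

Corrected query:
SELECT author || ': ' || title AS label FROM books

Result:
label                      
---------------------------
Atwood: Oryx and Crake     
Austen: Mansfield Park     
Austen: Pride and Prejudice
Atwood: Alias Grace        
Austen: Persuasion         
Austen: Pride and Prejudice
Austen: Mansfield Park     
Atwood: Oryx and Crake     
Atwood: The Handmaid's Tale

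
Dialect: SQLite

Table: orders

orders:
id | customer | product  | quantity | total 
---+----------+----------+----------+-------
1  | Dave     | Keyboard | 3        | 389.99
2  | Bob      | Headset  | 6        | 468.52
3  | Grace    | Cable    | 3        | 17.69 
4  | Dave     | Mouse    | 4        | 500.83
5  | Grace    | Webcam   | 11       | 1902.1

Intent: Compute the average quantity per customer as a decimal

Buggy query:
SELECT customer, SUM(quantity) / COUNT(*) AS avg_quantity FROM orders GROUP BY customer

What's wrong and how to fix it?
Bug: Both operands are integers, so '/' performs integer division and truncates

Fix: Cast one side to REAL so the division keeps the fractional part

Corrected query:
SELECT customer, SUM(quantity) * 1.0 / COUNT(*) AS avg_quantity FROM orders GROUP BY customer

Result:
customer | avg_quantity
---------+-------------
Bob      | 6           
Dave     | 3.5         
Grace    | 7           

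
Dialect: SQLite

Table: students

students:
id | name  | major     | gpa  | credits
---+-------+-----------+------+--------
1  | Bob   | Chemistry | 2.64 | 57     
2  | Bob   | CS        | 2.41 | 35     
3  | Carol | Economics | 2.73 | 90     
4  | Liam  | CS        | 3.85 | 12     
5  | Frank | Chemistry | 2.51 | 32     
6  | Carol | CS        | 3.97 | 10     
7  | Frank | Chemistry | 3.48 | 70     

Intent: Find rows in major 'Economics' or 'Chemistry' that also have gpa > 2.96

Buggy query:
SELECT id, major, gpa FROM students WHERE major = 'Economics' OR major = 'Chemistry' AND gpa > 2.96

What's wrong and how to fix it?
Bug: Without parentheses, AND is evaluated before OR, so the gpa filter only applies to the 'Chemistry' branch

Fix: Add parentheses around the OR so the AND applies to both alternatives

Corrected query:
SELECT id, major, gpa FROM students WHERE (major = 'Economics' OR major = 'Chemistry') AND gpa > 2.96

Result:
id | major     | gpa 
---+-----------+-----
7  | Chemistry | 3.48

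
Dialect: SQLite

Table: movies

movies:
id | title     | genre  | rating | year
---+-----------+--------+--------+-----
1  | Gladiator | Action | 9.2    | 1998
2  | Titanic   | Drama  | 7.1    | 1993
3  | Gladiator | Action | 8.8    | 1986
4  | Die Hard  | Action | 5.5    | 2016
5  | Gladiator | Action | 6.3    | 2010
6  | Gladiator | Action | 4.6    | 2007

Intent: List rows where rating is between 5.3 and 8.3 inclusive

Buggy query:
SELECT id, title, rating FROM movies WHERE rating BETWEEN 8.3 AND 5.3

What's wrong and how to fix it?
Bug: The bounds are reversed; BETWEEN a AND b requires a <= b to match anything

Fix: Swap the bounds so the smaller value comes first

Corrected query:
SELECT id, title, rating FROM movies WHERE rating BETWEEN 5.3 AND 8.3

Result:
id | title     | rating
---+-----------+-------
2  | Titanic   | 7.1   
4  | Die Hard  | 5.5   
5  | Gladiator | 6.3   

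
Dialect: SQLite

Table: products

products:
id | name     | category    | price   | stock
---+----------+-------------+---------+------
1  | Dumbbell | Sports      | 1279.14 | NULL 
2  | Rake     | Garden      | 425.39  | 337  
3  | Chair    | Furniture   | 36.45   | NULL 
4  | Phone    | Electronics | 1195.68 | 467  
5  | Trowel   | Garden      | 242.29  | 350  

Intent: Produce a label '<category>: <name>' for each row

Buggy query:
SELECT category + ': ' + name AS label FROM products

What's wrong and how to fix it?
Bug: SQLite uses || for string concatenation; + coerces text to numbers (yielding 0)

Fix: Use the || operator for string concatenation

Corrected query:
SELECT category || ': ' || name AS label FROM products

Result:
label             
------------------
Sports: Dumbbell  
Garden: Rake      
Furniture: Chair  
Electronics: Phone
Garden: Trowel    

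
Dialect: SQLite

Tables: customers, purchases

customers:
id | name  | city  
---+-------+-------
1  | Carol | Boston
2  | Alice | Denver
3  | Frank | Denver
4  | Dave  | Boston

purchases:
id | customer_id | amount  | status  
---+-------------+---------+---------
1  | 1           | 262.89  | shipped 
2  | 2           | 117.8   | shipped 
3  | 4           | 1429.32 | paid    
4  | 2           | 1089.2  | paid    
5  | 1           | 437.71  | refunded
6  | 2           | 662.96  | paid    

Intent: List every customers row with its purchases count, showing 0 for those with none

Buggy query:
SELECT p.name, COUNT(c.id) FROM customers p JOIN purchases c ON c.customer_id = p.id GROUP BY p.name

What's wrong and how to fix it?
Bug: INNER JOIN drops customers rows that have no matching purchases rows

Fix: Switch to LEFT JOIN to retain unmatched parent rows

Corrected query:
SELECT p.name, COUNT(c.id) FROM customers p LEFT JOIN purchases c ON c.customer_id = p.id GROUP BY p.name

Result:
name  | COUNT(c.id)
------+------------
Alice | 3          
Carol | 2          
Dave  | 1          
Frank | 0          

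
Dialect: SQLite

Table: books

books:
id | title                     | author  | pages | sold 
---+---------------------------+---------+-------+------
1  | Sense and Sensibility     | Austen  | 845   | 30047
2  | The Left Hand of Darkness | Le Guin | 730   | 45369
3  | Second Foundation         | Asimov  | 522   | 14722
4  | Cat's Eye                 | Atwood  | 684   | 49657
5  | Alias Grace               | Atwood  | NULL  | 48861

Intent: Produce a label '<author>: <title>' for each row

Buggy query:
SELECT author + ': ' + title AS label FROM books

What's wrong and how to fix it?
Bug: '+' is numeric addition; on text columns SQLite converts them to 0 instead of concatenating

Fix: Replace + with || to concatenate text

Corrected query:
SELECT author || ': ' || title AS label FROM books

Result:
label                             
----------------------------------
Austen: Sense and Sensibility     
Le Guin: The Left Hand of Darkness
Asimov: Second Foundation         
Atwood: Cat's Eye                 
Atwood: Alias Grace               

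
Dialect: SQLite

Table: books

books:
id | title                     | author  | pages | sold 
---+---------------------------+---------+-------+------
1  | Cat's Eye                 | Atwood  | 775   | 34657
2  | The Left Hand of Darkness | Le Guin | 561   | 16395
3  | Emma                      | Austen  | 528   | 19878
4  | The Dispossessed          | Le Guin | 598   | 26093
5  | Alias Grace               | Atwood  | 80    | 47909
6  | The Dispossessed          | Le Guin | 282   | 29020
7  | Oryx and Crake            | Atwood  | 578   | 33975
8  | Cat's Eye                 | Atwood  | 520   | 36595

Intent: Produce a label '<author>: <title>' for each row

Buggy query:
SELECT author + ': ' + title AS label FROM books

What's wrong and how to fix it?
Bug: SQLite uses || for string concatenation; + coerces text to numbers (yielding 0)

Fix: Use the || operator for string concatenation

Corrected query:
SELECT author || ': ' || title AS label FROM books

Result:
label                             
----------------------------------
Atwood: Cat's Eye                 
Le Guin: The Left Hand of Darkness
Austen: Emma                      
Le Guin: The Dispossessed         
Atwood: Alias Grace               
Le Guin: The Dispossessed         
Atwood: Oryx and Crake            
Atwood: Cat's Eye                 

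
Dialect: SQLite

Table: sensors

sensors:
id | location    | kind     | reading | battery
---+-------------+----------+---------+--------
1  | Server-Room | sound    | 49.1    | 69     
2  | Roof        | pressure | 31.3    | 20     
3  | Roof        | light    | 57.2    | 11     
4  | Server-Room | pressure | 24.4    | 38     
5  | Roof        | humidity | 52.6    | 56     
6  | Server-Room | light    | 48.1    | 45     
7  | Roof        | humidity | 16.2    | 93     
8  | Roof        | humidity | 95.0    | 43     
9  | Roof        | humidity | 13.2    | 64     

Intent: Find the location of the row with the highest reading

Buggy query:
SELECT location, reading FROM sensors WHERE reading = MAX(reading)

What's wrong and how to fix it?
Bug: MAX(reading) is an aggregate and cannot be used directly in WHERE

Fix: Use a subquery: WHERE reading = (SELECT MAX(reading) FROM sensors)

Corrected query:
SELECT location, reading FROM sensors WHERE reading = (SELECT MAX(reading) FROM sensors)

Result:
location | reading
---------+--------
Roof     | 95     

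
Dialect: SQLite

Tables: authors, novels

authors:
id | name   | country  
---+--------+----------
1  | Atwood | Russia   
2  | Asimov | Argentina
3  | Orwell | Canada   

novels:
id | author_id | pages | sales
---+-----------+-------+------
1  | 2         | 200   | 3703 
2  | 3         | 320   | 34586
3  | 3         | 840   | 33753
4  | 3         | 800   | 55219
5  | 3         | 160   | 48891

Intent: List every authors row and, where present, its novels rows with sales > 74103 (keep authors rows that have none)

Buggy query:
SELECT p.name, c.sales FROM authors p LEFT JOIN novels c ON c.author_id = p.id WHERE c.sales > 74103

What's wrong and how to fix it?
Bug: Filtering c.sales in WHERE discards the NULL rows produced by LEFT JOIN, turning it into an inner join

Fix: Move the right-table condition into the ON clause so unmatched parents are kept

Corrected query:
SELECT p.name, c.sales FROM authors p LEFT JOIN novels c ON c.author_id = p.id AND c.sales > 74103

Result:
name   | sales
-------+------
Atwood | NULL 
Asimov | NULL 
Orwell | NULL 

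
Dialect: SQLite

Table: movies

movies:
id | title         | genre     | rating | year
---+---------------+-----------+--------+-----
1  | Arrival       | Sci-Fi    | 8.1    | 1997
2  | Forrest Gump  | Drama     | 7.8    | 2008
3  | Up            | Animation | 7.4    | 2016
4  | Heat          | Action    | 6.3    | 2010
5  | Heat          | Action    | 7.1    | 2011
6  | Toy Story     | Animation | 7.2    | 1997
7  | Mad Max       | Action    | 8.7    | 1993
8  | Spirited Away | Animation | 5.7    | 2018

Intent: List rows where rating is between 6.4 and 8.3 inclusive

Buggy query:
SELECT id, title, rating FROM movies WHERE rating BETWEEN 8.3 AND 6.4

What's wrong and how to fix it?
Bug: The bounds are reversed; BETWEEN a AND b requires a <= b to match anything

Fix: Swap the bounds so the smaller value comes first

Corrected query:
SELECT id, title, rating FROM movies WHERE rating BETWEEN 6.4 AND 8.3

Result:
id | title        | rating
---+--------------+-------
1  | Arrival      | 8.1   
2  | Forrest Gump | 7.8   
3  | Up           | 7.4   
5  | Heat         | 7.1   
6  | Toy Story    | 7.2   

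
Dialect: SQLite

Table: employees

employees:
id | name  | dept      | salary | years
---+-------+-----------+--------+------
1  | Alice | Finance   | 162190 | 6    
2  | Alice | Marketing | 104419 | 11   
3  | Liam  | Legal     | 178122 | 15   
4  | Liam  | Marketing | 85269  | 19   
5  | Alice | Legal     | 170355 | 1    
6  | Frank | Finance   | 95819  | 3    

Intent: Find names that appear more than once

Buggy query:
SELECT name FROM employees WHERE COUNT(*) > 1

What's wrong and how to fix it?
Bug: WHERE can't reference COUNT(*); aggregates are computed after WHERE

Fix: Group first, then use HAVING for the count condition

Corrected query:
SELECT name FROM employees GROUP BY name HAVING COUNT(*) > 1

Result:
name 
-----
Alice
Liam 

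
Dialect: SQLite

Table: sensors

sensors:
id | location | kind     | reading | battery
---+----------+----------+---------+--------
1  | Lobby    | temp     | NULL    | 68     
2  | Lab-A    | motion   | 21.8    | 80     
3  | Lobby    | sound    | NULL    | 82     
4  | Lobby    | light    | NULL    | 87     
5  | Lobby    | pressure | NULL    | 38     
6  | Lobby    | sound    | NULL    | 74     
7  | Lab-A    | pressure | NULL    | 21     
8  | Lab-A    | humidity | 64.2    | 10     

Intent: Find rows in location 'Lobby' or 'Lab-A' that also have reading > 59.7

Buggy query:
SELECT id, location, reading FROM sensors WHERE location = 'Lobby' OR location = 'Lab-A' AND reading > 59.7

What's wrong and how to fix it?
Bug: AND binds tighter than OR, so this parses as location = 'Lobby' OR (location = 'Lab-A' AND reading > 59.7)

Fix: Add parentheses around the OR so the AND applies to both alternatives

Corrected query:
SELECT id, location, reading FROM sensors WHERE (location = 'Lobby' OR location = 'Lab-A') AND reading > 59.7

Result:
id | location | reading
---+----------+--------
8  | Lab-A    | 64.2   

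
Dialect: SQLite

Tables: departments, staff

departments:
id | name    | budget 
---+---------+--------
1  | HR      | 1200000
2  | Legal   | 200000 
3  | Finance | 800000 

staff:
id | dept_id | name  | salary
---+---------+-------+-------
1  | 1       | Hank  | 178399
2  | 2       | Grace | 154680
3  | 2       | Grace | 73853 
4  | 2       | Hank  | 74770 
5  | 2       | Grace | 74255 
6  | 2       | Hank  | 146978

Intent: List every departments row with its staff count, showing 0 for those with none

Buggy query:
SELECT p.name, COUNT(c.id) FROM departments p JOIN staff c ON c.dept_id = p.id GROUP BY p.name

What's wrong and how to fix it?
Bug: INNER JOIN drops departments rows that have no matching staff rows

Fix: Use LEFT JOIN so parents without children still appear (COUNT(c.id) gives 0)

Corrected query:
SELECT p.name, COUNT(c.id) FROM departments p LEFT JOIN staff c ON c.dept_id = p.id GROUP BY p.name

Result:
name    | COUNT(c.id)
--------+------------
Finance | 0          
HR      | 1          
Legal   | 5          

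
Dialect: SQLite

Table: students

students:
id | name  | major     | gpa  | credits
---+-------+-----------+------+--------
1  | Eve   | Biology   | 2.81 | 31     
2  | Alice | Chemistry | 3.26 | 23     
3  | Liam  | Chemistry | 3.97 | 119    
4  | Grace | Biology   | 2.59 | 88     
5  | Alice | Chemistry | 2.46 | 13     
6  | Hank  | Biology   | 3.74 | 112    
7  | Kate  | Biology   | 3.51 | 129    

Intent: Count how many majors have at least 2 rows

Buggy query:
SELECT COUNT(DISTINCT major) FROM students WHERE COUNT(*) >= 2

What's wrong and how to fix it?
Bug: COUNT(*) cannot appear in WHERE; the per-group count doesn't exist yet

Fix: Use a subquery that GROUPs and filters with HAVING, then count its rows

Corrected query:
SELECT COUNT(*) FROM (SELECT major FROM students GROUP BY major HAVING COUNT(*) >= 2)

Result:
COUNT(*)
--------
2       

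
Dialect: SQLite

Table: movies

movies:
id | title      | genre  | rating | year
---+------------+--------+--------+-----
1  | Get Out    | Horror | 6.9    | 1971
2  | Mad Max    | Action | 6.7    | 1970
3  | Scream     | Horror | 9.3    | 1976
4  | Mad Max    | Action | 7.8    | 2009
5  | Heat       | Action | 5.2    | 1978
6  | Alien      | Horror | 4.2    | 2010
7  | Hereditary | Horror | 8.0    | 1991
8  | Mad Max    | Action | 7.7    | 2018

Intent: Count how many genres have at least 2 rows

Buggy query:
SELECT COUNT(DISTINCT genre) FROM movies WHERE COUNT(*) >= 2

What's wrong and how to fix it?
Bug: WHERE filters individual rows, not groups, so a group-level COUNT is invalid there

Fix: Group first with HAVING COUNT(*) >= 2, then COUNT the resulting groups

Corrected query:
SELECT COUNT(*) FROM (SELECT genre FROM movies GROUP BY genre HAVING COUNT(*) >= 2)

Result:
COUNT(*)
--------
2       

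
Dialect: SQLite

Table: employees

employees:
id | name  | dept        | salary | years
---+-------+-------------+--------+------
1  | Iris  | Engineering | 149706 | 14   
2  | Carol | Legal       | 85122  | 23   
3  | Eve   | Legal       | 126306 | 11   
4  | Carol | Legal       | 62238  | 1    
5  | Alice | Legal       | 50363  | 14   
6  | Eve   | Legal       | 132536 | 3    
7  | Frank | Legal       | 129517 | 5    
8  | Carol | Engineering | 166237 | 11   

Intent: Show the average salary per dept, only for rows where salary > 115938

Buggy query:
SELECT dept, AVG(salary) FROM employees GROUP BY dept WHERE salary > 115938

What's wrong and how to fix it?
Bug: Row-level WHERE must come before GROUP BY in the clause order

Fix: Move the WHERE clause before GROUP BY

Corrected query:
SELECT dept, AVG(salary) FROM employees WHERE salary > 115938 GROUP BY dept

Result:
dept        | AVG(salary)
------------+------------
Engineering | 157971.5   
Legal       | 129453     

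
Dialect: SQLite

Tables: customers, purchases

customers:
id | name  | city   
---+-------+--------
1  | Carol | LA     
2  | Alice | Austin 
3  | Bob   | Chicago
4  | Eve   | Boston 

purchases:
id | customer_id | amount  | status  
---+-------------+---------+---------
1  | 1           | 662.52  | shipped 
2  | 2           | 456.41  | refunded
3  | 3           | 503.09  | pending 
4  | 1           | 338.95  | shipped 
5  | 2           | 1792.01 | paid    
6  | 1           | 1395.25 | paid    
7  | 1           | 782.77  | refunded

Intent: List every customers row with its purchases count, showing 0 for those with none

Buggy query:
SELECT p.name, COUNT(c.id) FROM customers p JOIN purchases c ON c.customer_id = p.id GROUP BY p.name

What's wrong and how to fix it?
Bug: An inner join excludes parents with zero children

Fix: Switch to LEFT JOIN to retain unmatched parent rows

Corrected query:
SELECT p.name, COUNT(c.id) FROM customers p LEFT JOIN purchases c ON c.customer_id = p.id GROUP BY p.name

Result:
name  | COUNT(c.id)
------+------------
Alice | 2          
Bob   | 1          
Carol | 4          
Eve   | 0          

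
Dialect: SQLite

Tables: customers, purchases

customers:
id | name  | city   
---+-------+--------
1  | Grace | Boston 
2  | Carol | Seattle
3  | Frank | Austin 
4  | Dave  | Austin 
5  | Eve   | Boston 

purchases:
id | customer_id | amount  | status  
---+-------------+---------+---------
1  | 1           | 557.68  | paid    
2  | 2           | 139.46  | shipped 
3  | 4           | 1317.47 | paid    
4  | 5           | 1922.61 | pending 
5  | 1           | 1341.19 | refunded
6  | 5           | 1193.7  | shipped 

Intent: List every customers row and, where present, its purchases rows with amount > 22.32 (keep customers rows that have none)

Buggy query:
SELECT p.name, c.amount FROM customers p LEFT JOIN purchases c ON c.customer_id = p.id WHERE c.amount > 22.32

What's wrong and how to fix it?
Bug: Filtering c.amount in WHERE discards the NULL rows produced by LEFT JOIN, turning it into an inner join

Fix: Move the right-table condition into the ON clause so unmatched parents are kept

Corrected query:
SELECT p.name, c.amount FROM customers p LEFT JOIN purchases c ON c.customer_id = p.id AND c.amount > 22.32

Result:
name  | amount 
------+--------
Grace | 557.68 
Grace | 1341.19
Carol | 139.46 
Frank | NULL   
Dave  | 1317.47
Eve   | 1193.7 
Eve   | 1922.61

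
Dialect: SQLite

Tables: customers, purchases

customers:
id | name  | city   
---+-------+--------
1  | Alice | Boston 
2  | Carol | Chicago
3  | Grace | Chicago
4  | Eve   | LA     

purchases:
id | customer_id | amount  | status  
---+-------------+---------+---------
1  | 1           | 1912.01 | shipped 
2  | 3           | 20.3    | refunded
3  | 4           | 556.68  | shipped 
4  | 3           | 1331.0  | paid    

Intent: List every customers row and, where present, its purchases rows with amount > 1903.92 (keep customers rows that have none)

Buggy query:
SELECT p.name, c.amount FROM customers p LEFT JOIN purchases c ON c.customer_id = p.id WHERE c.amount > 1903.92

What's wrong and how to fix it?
Bug: Filtering c.amount in WHERE discards the NULL rows produced by LEFT JOIN, turning it into an inner join

Fix: Move the right-table condition into the ON clause so unmatched parents are kept

Corrected query:
SELECT p.name, c.amount FROM customers p LEFT JOIN purchases c ON c.customer_id = p.id AND c.amount > 1903.92

Result:
name  | amount 
------+--------
Alice | 1912.01
Carol | NULL   
Grace | NULL   
Eve   | NULL   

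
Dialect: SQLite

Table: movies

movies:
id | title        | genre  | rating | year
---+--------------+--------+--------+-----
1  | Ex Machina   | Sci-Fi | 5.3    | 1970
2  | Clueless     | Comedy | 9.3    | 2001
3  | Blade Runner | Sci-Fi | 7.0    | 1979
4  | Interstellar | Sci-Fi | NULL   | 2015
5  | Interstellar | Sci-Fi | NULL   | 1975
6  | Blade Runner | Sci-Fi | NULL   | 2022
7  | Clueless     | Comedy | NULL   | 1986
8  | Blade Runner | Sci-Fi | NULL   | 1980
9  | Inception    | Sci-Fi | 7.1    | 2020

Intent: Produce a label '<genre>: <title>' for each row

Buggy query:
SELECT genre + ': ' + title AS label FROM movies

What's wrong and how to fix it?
Bug: SQLite uses || for string concatenation; + coerces text to numbers (yielding 0)

Fix: Use the || operator for string concatenation

Corrected query:
SELECT genre || ': ' || title AS label FROM movies

Result:
label               
--------------------
Sci-Fi: Ex Machina  
Comedy: Clueless    
Sci-Fi: Blade Runner
Sci-Fi: Interstellar
Sci-Fi: Interstellar
Sci-Fi: Blade Runner
Comedy: Clueless    
Sci-Fi: Blade Runner
Sci-Fi: Inception   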